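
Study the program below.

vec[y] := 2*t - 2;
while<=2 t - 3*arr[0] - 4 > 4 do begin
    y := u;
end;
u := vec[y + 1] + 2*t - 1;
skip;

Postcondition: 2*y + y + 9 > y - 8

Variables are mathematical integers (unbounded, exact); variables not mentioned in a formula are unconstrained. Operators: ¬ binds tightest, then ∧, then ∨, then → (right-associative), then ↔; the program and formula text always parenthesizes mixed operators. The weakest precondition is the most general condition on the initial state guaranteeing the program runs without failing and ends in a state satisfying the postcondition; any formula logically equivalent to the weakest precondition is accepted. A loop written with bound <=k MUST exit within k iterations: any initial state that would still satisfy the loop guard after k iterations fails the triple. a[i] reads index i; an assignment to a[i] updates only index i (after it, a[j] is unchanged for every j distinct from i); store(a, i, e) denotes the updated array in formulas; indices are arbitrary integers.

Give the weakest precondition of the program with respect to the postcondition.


Working backward. After the program, the postcondition 2*y + y + 9 > y - 8 must hold; in canonical form it is 2*y > -17.
Before skip: 2*y > -17
Before u := vec[y + 1] + 2*t - 1: 2*y > -17
Before the loop (bound <=2), unroll the exhaustion recursion (WP_0 = exit-now case; WP_j = one more guarded iteration, up to j = 2):
  WP_0: (¬(t > 3*arr[0] + 8)) ∧ 2*y > -17
  WP_1: (t > 3*arr[0] + 8 → ((¬(t > 3*arr[0] + 8)) ∧ 2*u > -17)) ∧ ((¬(t > 3*arr[0] + 8)) → 2*y > -17)
  WP_2: (t > 3*arr[0] + 8 → ((t > 3*arr[0] + 8 → ((¬(t > 3*arr[0] + 8)) ∧ 2*u > -17)) ∧ ((¬(t > 3*arr[0] + 8)) → 2*u > -17))) ∧ ((¬(t > 3*arr[0] + 8)) → 2*y > -17)
So before the loop: (t > 3*arr[0] + 8 → ((t > 3*arr[0] + 8 → ((¬(t > 3*arr[0] + 8)) ∧ 2*u > -17)) ∧ ((¬(t > 3*arr[0] + 8)) → 2*u > -17))) ∧ ((¬(t > 3*arr[0] + 8)) → 2*y > -17)
Before vec[y] := 2*t - 2: (t > 3*arr[0] + 8 → ((t > 3*arr[0] + 8 → ((¬(t > 3*arr[0] + 8)) ∧ 2*u > -17)) ∧ ((¬(t > 3*arr[0] + 8)) → 2*u > -17))) ∧ ((¬(t > 3*arr[0] + 8)) → 2*y > -17)
Answer: WP = (t > 3*arr[0] + 8 → ((t > 3*arr[0] + 8 → ((¬(t > 3*arr[0] + 8)) ∧ 2*u > -17)) ∧ ((¬(t > 3*arr[0] + 8)) → 2*u > -17))) ∧ ((¬(t > 3*arr[0] + 8)) → 2*y > -17)


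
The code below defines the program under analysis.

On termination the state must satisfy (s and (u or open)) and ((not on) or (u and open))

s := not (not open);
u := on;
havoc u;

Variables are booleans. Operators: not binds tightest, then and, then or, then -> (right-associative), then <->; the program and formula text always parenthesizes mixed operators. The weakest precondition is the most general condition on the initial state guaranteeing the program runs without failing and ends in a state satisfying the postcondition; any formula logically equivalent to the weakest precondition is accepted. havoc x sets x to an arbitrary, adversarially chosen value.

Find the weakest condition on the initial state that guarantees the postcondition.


Working backward. After the program, the postcondition (s and (u or open)) and ((not on) or (u and open)) must hold; in canonical form it is s and (u or open) and ((not on) or (u and open)).
Before havoc u: s and ((not on) or open) and open and (not on)
Before u := on: s and ((not on) or open) and open and (not on)
Before s := not (not open): open and ((not on) or open) and (not on)
Answer: WP = open and ((not on) or open) and (not on)


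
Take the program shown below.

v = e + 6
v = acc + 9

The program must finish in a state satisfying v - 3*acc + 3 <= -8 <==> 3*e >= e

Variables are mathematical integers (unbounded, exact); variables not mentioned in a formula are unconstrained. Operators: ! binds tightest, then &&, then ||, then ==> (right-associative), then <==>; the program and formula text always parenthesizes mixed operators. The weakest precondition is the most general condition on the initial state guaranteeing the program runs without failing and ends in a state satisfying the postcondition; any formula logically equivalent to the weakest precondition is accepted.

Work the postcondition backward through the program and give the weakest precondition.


Working backward. After the program, the postcondition v - 3*acc + 3 <= -8 <==> 3*e >= e must hold; in canonical form it is v <= 3*acc - 11 <==> 2*e >= 0.
Before v := acc + 9: 2*acc >= 20 <==> 2*e >= 0
Before v := e + 6: 2*acc >= 20 <==> 2*e >= 0
Answer: WP = 2*acc >= 20 <==> 2*e >= 0


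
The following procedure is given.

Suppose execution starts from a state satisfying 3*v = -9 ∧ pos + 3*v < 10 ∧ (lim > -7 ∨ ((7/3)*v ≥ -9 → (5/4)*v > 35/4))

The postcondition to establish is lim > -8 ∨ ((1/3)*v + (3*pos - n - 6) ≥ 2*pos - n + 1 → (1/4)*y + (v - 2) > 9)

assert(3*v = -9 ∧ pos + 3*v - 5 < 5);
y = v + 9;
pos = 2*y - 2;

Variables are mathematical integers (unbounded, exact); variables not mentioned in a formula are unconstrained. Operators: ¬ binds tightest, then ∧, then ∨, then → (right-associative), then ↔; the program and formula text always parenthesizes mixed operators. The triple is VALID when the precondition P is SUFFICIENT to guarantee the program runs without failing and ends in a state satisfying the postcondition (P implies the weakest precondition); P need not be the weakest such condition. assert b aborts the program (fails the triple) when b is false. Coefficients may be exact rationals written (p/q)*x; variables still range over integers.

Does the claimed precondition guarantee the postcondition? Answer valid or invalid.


Working backward. After the program, the postcondition lim > -8 ∨ ((1/3)*v + (3*pos - n - 6) ≥ 2*pos - n + 1 → (1/4)*y + (v - 2) > 9) must hold; in canonical form it is lim > -8 ∨ (pos + (1/3)*v ≥ 7 → v + (1/4)*y > 11).
Before pos := 2*y - 2: lim > -8 ∨ ((1/3)*v + 2*y ≥ 9 → v + (1/4)*y > 11)
Before y := v + 9: lim > -8 ∨ ((7/3)*v ≥ -9 → (5/4)*v > 35/4)
Before assert 3*v = -9 ∧ pos + 3*v - 5 < 5: 3*v = -9 ∧ pos + 3*v < 10 ∧ (lim > -8 ∨ ((7/3)*v ≥ -9 → (5/4)*v > 35/4))
The weakest precondition is 3*v = -9 ∧ pos + 3*v < 10 ∧ (lim > -8 ∨ ((7/3)*v ≥ -9 → (5/4)*v > 35/4)).
Check whether 3*v = -9 ∧ pos + 3*v < 10 ∧ (lim > -7 ∨ ((7/3)*v ≥ -9 → (5/4)*v > 35/4)) implies it.
Every state satisfying the precondition satisfies the weakest precondition: the implication holds.
Answer: valid


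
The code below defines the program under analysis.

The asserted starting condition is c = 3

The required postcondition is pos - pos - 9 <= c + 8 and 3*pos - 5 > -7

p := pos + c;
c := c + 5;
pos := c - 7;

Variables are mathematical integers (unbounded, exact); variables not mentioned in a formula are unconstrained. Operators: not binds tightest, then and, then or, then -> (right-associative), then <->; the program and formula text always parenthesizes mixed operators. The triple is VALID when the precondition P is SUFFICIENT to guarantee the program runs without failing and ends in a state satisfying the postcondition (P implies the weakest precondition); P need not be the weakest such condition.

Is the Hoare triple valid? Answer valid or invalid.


Working backward. After the program, the postcondition pos - pos - 9 <= c + 8 and 3*pos - 5 > -7 must hold; in canonical form it is c >= -17 and 3*pos > -2.
Before pos := c - 7: c >= -17 and 3*c > 19
Before c := c + 5: c >= -22 and 3*c > 4
Before p := pos + c: c >= -22 and 3*c > 4
The weakest precondition is c >= -22 and 3*c > 4.
Check whether c = 3 implies it.
Every state satisfying the precondition satisfies the weakest precondition: the implication holds.
Answer: valid


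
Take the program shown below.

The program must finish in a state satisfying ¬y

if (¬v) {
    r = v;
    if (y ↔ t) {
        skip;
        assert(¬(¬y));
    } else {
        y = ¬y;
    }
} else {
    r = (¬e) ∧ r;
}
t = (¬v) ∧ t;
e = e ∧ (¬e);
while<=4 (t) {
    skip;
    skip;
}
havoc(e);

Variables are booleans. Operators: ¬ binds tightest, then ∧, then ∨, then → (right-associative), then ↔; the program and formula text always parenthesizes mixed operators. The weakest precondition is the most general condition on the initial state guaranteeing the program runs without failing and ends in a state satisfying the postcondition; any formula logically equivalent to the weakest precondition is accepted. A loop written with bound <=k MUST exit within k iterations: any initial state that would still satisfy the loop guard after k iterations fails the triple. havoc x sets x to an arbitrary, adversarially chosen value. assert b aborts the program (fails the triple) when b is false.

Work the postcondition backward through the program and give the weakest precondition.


Working backward. After the program, ¬y must hold.
Before havoc e: ¬y
Before the loop (bound <=4), unroll the exhaustion recursion (WP_0 = exit-now case; WP_j = one more guarded iteration, up to j = 4):
  WP_0: (¬t) ∧ (¬y)
  WP_1: (t → ((¬t) ∧ (¬y))) ∧ ((¬t) → (¬y))
  WP_2: (t → ((t → ((¬t) ∧ (¬y))) ∧ ((¬t) → (¬y)))) ∧ ((¬t) → (¬y))
  WP_3: (t → ((t → ((t → ((¬t) ∧ (¬y))) ∧ ((¬t) → (¬y)))) ∧ ((¬t) → (¬y)))) ∧ ((¬t) → (¬y))
  WP_4: (t → ((t → ((t → ((t → ((¬t) ∧ (¬y))) ∧ ((¬t) → (¬y)))) ∧ ((¬t) → (¬y)))) ∧ ((¬t) → (¬y)))) ∧ ((¬t) → (¬y))
So before the loop: (t → ((t → ((t → ((t → ((¬t) ∧ (¬y))) ∧ ((¬t) → (¬y)))) ∧ ((¬t) → (¬y)))) ∧ ((¬t) → (¬y)))) ∧ ((¬t) → (¬y))
Before e := e ∧ (¬e): (t → ((t → ((t → ((t → ((¬t) ∧ (¬y))) ∧ ((¬t) → (¬y)))) ∧ ((¬t) → (¬y)))) ∧ ((¬t) → (¬y)))) ∧ ((¬t) → (¬y))
Before t := (¬v) ∧ t: (((¬v) ∧ t) → ((((¬v) ∧ t) → ((((¬v) ∧ t) → ((((¬v) ∧ t) → ((¬((¬v) ∧ t)) ∧ (¬y))) ∧ ((¬((¬v) ∧ t)) → (¬y)))) ∧ ((¬((¬v) ∧ t)) → (¬y)))) ∧ ((¬((¬v) ∧ t)) → (¬y)))) ∧ ((¬((¬v) ∧ t)) → (¬y))
Then branch requires ((y ↔ t) → (y ∧ (((¬v) ∧ t) → ((((¬v) ∧ t) → ((((¬v) ∧ t) → ((((¬v) ∧ t) → ((¬((¬v) ∧ t)) ∧ (¬y))) ∧ ((¬((¬v) ∧ t)) → (¬y)))) ∧ ((¬((¬v) ∧ t)) → (¬y)))) ∧ ((¬((¬v) ∧ t)) → (¬y)))) ∧ ((¬((¬v) ∧ t)) → (¬y)))) ∧ ((¬(y ↔ t)) → ((((¬v) ∧ t) → ((((¬v) ∧ t) → ((((¬v) ∧ t) → ((((¬v) ∧ t) → ((¬((¬v) ∧ t)) ∧ y)) ∧ ((¬((¬v) ∧ t)) → y))) ∧ ((¬((¬v) ∧ t)) → y))) ∧ ((¬((¬v) ∧ t)) → y))) ∧ ((¬((¬v) ∧ t)) → y))); else branch requires (((¬v) ∧ t) → ((((¬v) ∧ t) → ((((¬v) ∧ t) → ((((¬v) ∧ t) → ((¬((¬v) ∧ t)) ∧ (¬y))) ∧ ((¬((¬v) ∧ t)) → (¬y)))) ∧ ((¬((¬v) ∧ t)) → (¬y)))) ∧ ((¬((¬v) ∧ t)) → (¬y)))) ∧ ((¬((¬v) ∧ t)) → (¬y)).
Before the if: ((¬v) → (((y ↔ t) → (y ∧ (((¬v) ∧ t) → ((((¬v) ∧ t) → ((((¬v) ∧ t) → ((((¬v) ∧ t) → ((¬((¬v) ∧ t)) ∧ (¬y))) ∧ ((¬((¬v) ∧ t)) → (¬y)))) ∧ ((¬((¬v) ∧ t)) → (¬y)))) ∧ ((¬((¬v) ∧ t)) → (¬y)))) ∧ ((¬((¬v) ∧ t)) → (¬y)))) ∧ ((¬(y ↔ t)) → ((((¬v) ∧ t) → ((((¬v) ∧ t) → ((((¬v) ∧ t) → ((((¬v) ∧ t) → ((¬((¬v) ∧ t)) ∧ y)) ∧ ((¬((¬v) ∧ t)) → y))) ∧ ((¬((¬v) ∧ t)) → y))) ∧ ((¬((¬v) ∧ t)) → y))) ∧ ((¬((¬v) ∧ t)) → y))))) ∧ (v → ((((¬v) ∧ t) → ((((¬v) ∧ t) → ((((¬v) ∧ t) → ((((¬v) ∧ t) → ((¬((¬v) ∧ t)) ∧ (¬y))) ∧ ((¬((¬v) ∧ t)) → (¬y)))) ∧ ((¬((¬v) ∧ t)) → (¬y)))) ∧ ((¬((¬v) ∧ t)) → (¬y)))) ∧ ((¬((¬v) ∧ t)) → (¬y))))
Answer: WP = ((¬v) → (((y ↔ t) → (y ∧ (((¬v) ∧ t) → ((((¬v) ∧ t) → ((((¬v) ∧ t) → ((((¬v) ∧ t) → ((¬((¬v) ∧ t)) ∧ (¬y))) ∧ ((¬((¬v) ∧ t)) → (¬y)))) ∧ ((¬((¬v) ∧ t)) → (¬y)))) ∧ ((¬((¬v) ∧ t)) → (¬y)))) ∧ ((¬((¬v) ∧ t)) → (¬y)))) ∧ ((¬(y ↔ t)) → ((((¬v) ∧ t) → ((((¬v) ∧ t) → ((((¬v) ∧ t) → ((((¬v) ∧ t) → ((¬((¬v) ∧ t)) ∧ y)) ∧ ((¬((¬v) ∧ t)) → y))) ∧ ((¬((¬v) ∧ t)) → y))) ∧ ((¬((¬v) ∧ t)) → y))) ∧ ((¬((¬v) ∧ t)) → y))))) ∧ (v → ((((¬v) ∧ t) → ((((¬v) ∧ t) → ((((¬v) ∧ t) → ((((¬v) ∧ t) → ((¬((¬v) ∧ t)) ∧ (¬y))) ∧ ((¬((¬v) ∧ t)) → (¬y)))) ∧ ((¬((¬v) ∧ t)) → (¬y)))) ∧ ((¬((¬v) ∧ t)) → (¬y)))) ∧ ((¬((¬v) ∧ t)) → (¬y))))


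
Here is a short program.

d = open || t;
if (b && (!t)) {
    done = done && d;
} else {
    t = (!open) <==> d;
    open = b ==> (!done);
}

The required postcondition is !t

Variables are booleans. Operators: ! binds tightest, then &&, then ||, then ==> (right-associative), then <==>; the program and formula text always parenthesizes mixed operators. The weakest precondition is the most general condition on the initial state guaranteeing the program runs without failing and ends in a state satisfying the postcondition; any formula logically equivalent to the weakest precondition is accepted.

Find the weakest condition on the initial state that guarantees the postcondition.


Working backward. After the program, !t must hold.
Then branch requires !t; else branch requires !((!open) <==> d).
Before the if: ((b && (!t)) ==> (!t)) && ((!(b && (!t))) ==> (!((!open) <==> d)))
Before d := open || t: ((b && (!t)) ==> (!t)) && ((!(b && (!t))) ==> (!((!open) <==> (open || t))))
Answer: WP = ((b && (!t)) ==> (!t)) && ((!(b && (!t))) ==> (!((!open) <==> (open || t))))


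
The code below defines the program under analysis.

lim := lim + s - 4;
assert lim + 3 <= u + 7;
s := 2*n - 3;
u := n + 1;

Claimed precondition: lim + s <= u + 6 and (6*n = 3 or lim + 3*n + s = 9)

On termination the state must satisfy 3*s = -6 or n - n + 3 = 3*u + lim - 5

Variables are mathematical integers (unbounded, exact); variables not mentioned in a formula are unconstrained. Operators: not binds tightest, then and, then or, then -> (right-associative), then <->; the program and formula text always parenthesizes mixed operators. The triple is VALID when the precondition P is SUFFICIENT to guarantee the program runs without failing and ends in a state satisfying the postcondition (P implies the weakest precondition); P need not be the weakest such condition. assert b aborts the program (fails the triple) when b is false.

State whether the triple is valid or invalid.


Working backward. After the program, the postcondition 3*s = -6 or n - n + 3 = 3*u + lim - 5 must hold; in canonical form it is 3*s = -6 or lim + 3*u = 8.
Before u := n + 1: 3*s = -6 or lim + 3*n = 5
Before s := 2*n - 3: 6*n = 3 or lim + 3*n = 5
Before assert lim + 3 <= u + 7: lim <= u + 4 and (6*n = 3 or lim + 3*n = 5)
Before lim := lim + s - 4: lim + s <= u + 8 and (6*n = 3 or lim + 3*n + s = 9)
The weakest precondition is lim + s <= u + 8 and (6*n = 3 or lim + 3*n + s = 9).
Check whether lim + s <= u + 6 and (6*n = 3 or lim + 3*n + s = 9) implies it.
Every state satisfying the precondition satisfies the weakest precondition: the implication holds.
Answer: valid


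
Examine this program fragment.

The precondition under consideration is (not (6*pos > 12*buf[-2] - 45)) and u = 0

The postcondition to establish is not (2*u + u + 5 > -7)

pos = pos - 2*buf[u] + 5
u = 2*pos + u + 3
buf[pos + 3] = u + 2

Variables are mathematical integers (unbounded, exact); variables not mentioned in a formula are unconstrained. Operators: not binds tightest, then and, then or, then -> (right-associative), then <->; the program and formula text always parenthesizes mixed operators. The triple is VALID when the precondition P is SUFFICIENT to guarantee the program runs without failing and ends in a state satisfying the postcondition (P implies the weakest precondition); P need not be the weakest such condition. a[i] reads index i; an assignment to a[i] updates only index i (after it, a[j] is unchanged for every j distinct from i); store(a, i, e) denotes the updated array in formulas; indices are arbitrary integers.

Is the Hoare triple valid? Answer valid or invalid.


Working backward. After the program, the postcondition not (2*u + u + 5 > -7) must hold; in canonical form it is not (3*u > -12).
Before buf[pos + 3] := u + 2: not (3*u > -12)
Before u := 2*pos + u + 3: not (6*pos + 3*u > -21)
Before pos := pos - 2*buf[u] + 5: not (6*pos + 3*u > 12*buf[u] - 51)
The weakest precondition is not (6*pos + 3*u > 12*buf[u] - 51).
Check whether (not (6*pos > 12*buf[-2] - 45)) and u = 0 implies it.
Countermodel: at the initial state buf = {[-2] = 4, [0] = -17422, elsewhere -17422}, pos = 0, u = 0, the precondition holds but the weakest precondition fails.
Answer: invalid


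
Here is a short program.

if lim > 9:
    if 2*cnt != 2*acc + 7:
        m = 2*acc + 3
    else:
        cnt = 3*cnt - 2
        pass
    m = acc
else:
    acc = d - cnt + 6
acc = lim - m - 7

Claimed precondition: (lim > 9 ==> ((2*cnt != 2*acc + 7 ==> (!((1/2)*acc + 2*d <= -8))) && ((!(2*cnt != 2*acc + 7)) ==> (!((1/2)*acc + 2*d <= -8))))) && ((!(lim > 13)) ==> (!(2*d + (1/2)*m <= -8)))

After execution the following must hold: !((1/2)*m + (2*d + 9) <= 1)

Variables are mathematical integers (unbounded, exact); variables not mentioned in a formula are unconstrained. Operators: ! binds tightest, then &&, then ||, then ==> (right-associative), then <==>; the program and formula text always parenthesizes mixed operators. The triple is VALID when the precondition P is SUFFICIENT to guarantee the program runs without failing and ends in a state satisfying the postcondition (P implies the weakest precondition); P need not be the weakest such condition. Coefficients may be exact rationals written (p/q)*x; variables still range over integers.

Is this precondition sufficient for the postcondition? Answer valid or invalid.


Working backward. After the program, the postcondition !((1/2)*m + (2*d + 9) <= 1) must hold; in canonical form it is !(2*d + (1/2)*m <= -8).
Before acc := lim - m - 7: !(2*d + (1/2)*m <= -8)
Then branch requires (2*cnt != 2*acc + 7 ==> (!((1/2)*acc + 2*d <= -8))) && ((!(2*cnt != 2*acc + 7)) ==> (!((1/2)*acc + 2*d <= -8))); else branch requires !(2*d + (1/2)*m <= -8).
Before the if: (lim > 9 ==> ((2*cnt != 2*acc + 7 ==> (!((1/2)*acc + 2*d <= -8))) && ((!(2*cnt != 2*acc + 7)) ==> (!((1/2)*acc + 2*d <= -8))))) && ((!(lim > 9)) ==> (!(2*d + (1/2)*m <= -8)))
The weakest precondition is (lim > 9 ==> ((2*cnt != 2*acc + 7 ==> (!((1/2)*acc + 2*d <= -8))) && ((!(2*cnt != 2*acc + 7)) ==> (!((1/2)*acc + 2*d <= -8))))) && ((!(lim > 9)) ==> (!(2*d + (1/2)*m <= -8))).
Check whether (lim > 9 ==> ((2*cnt != 2*acc + 7 ==> (!((1/2)*acc + 2*d <= -8))) && ((!(2*cnt != 2*acc + 7)) ==> (!((1/2)*acc + 2*d <= -8))))) && ((!(lim > 13)) ==> (!(2*d + (1/2)*m <= -8))) implies it.
Every state satisfying the precondition satisfies the weakest precondition: the implication holds.
Answer: valid


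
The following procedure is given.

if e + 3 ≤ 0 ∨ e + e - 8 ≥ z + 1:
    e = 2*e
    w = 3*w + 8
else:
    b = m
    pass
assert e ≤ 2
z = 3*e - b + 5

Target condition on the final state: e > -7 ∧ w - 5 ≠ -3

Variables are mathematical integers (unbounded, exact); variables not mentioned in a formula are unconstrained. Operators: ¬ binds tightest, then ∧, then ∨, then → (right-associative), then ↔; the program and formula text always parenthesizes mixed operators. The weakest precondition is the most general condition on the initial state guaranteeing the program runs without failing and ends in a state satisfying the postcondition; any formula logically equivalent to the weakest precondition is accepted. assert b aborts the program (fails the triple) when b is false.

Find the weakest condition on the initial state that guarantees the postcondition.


Working backward. After the program, the postcondition e > -7 ∧ w - 5 ≠ -3 must hold; in canonical form it is e > -7 ∧ w ≠ 2.
Before z := 3*e - b + 5: e > -7 ∧ w ≠ 2
Before assert e ≤ 2: e ≤ 2 ∧ e > -7 ∧ w ≠ 2
Then branch requires 2*e ≤ 2 ∧ 2*e > -7 ∧ 3*w ≠ -6; else branch requires e ≤ 2 ∧ e > -7 ∧ w ≠ 2.
Before the if: ((e ≤ -3 ∨ 2*e ≥ z + 9) → (2*e ≤ 2 ∧ 2*e > -7 ∧ 3*w ≠ -6)) ∧ ((¬(e ≤ -3 ∨ 2*e ≥ z + 9)) → (e ≤ 2 ∧ e > -7 ∧ w ≠ 2))
Answer: WP = ((e ≤ -3 ∨ 2*e ≥ z + 9) → (2*e ≤ 2 ∧ 2*e > -7 ∧ 3*w ≠ -6)) ∧ ((¬(e ≤ -3 ∨ 2*e ≥ z + 9)) → (e ≤ 2 ∧ e > -7 ∧ w ≠ 2))


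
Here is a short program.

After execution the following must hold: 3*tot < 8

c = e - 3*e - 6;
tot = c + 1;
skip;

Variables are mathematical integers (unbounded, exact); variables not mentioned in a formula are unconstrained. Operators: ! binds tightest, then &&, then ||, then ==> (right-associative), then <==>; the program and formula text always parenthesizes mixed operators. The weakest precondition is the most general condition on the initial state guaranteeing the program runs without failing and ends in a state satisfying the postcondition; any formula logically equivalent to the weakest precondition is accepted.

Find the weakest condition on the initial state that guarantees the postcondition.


Working backward. After the program, 3*tot < 8 must hold.
Before skip: 3*tot < 8
Before tot := c + 1: 3*c < 5
Before c := e - 3*e - 6: 6*e > -23
Answer: WP = 6*e > -23


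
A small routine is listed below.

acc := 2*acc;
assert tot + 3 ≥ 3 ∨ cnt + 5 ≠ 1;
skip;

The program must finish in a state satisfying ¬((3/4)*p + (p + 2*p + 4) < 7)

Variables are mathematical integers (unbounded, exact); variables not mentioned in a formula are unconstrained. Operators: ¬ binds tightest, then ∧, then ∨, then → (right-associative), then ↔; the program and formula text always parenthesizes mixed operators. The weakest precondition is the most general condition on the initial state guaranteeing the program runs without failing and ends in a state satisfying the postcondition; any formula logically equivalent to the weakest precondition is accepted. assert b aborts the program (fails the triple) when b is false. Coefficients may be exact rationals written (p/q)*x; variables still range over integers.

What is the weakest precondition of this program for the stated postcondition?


Working backward. After the program, the postcondition ¬((3/4)*p + (p + 2*p + 4) < 7) must hold; in canonical form it is ¬((15/4)*p < 3).
Before skip: ¬((15/4)*p < 3)
Before assert tot + 3 ≥ 3 ∨ cnt + 5 ≠ 1: (tot ≥ 0 ∨ cnt ≠ -4) ∧ (¬((15/4)*p < 3))
Before acc := 2*acc: (tot ≥ 0 ∨ cnt ≠ -4) ∧ (¬((15/4)*p < 3))
Answer: WP = (tot ≥ 0 ∨ cnt ≠ -4) ∧ (¬((15/4)*p < 3))


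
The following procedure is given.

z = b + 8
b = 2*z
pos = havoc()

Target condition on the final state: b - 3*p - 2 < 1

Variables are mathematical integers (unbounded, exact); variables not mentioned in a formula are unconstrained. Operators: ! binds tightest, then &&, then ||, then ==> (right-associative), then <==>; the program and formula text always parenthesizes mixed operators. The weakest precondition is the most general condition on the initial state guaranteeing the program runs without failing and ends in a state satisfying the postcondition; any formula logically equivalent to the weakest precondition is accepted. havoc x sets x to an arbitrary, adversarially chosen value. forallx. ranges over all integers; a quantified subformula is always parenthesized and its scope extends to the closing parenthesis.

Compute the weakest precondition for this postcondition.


Working backward. After the program, the postcondition b - 3*p - 2 < 1 must hold; in canonical form it is b < 3*p + 3.
Before havoc pos: b < 3*p + 3
Before b := 2*z: 2*z < 3*p + 3
Before z := b + 8: 2*b < 3*p - 13
Answer: WP = 2*b < 3*p - 13


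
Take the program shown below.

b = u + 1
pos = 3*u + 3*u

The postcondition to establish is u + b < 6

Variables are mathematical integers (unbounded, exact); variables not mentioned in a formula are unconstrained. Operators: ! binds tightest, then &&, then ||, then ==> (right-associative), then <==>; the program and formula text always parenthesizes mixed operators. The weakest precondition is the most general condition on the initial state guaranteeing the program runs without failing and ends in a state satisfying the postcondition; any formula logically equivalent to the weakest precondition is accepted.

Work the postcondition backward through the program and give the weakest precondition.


Working backward. After the program, the postcondition u + b < 6 must hold; in canonical form it is b + u < 6.
Before pos := 3*u + 3*u: b + u < 6
Before b := u + 1: 2*u < 5
Answer: WP = 2*u < 5


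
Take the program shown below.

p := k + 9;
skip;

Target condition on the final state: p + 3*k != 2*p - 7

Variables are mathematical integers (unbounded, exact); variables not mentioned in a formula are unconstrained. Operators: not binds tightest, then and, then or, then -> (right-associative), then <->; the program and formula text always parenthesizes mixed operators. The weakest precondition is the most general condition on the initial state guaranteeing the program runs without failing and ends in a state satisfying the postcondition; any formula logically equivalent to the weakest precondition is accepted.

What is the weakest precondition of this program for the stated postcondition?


Working backward. After the program, the postcondition p + 3*k != 2*p - 7 must hold; in canonical form it is 3*k != p - 7.
Before skip: 3*k != p - 7
Before p := k + 9: 2*k != 2
Answer: WP = 2*k != 2


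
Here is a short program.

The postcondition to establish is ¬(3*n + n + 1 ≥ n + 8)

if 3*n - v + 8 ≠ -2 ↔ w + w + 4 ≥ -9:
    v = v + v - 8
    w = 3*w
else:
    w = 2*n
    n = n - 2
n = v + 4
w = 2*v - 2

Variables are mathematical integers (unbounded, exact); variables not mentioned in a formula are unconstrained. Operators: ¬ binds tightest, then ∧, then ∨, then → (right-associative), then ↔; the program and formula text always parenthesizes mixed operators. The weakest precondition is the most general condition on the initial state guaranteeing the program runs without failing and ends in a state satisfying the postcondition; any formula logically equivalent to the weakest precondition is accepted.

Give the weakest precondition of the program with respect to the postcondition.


Working backward. After the program, the postcondition ¬(3*n + n + 1 ≥ n + 8) must hold; in canonical form it is ¬(3*n ≥ 7).
Before w := 2*v - 2: ¬(3*n ≥ 7)
Before n := v + 4: ¬(3*v ≥ -5)
Then branch requires ¬(6*v ≥ 19); else branch requires ¬(3*v ≥ -5).
Before the if: ((3*n ≠ v - 10 ↔ 2*w ≥ -13) → (¬(6*v ≥ 19))) ∧ ((¬(3*n ≠ v - 10 ↔ 2*w ≥ -13)) → (¬(3*v ≥ -5)))
Answer: WP = ((3*n ≠ v - 10 ↔ 2*w ≥ -13) → (¬(6*v ≥ 19))) ∧ ((¬(3*n ≠ v - 10 ↔ 2*w ≥ -13)) → (¬(3*v ≥ -5)))


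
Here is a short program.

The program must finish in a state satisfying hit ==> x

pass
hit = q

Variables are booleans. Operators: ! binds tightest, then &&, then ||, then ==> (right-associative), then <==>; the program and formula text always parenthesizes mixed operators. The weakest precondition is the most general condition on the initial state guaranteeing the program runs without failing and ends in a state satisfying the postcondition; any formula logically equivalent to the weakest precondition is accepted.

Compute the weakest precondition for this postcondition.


Working backward. After the program, hit ==> x must hold.
Before hit := q: q ==> x
Before skip: q ==> x
Answer: WP = q ==> x


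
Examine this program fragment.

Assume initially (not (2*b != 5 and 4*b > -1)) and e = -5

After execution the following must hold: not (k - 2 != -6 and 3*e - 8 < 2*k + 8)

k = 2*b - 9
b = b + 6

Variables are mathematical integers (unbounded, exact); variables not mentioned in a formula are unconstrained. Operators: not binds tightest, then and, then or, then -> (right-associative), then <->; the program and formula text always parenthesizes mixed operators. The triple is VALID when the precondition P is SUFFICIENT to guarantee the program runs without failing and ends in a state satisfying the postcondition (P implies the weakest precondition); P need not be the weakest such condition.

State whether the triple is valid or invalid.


Working backward. After the program, the postcondition not (k - 2 != -6 and 3*e - 8 < 2*k + 8) must hold; in canonical form it is not (k != -4 and 3*e < 2*k + 16).
Before b := b + 6: not (k != -4 and 3*e < 2*k + 16)
Before k := 2*b - 9: not (2*b != 5 and 3*e < 4*b - 2)
The weakest precondition is not (2*b != 5 and 3*e < 4*b - 2).
Check whether (not (2*b != 5 and 4*b > -1)) and e = -5 implies it.
Countermodel: at the initial state b = -3, e = -5, the precondition holds but the weakest precondition fails.
Answer: invalid


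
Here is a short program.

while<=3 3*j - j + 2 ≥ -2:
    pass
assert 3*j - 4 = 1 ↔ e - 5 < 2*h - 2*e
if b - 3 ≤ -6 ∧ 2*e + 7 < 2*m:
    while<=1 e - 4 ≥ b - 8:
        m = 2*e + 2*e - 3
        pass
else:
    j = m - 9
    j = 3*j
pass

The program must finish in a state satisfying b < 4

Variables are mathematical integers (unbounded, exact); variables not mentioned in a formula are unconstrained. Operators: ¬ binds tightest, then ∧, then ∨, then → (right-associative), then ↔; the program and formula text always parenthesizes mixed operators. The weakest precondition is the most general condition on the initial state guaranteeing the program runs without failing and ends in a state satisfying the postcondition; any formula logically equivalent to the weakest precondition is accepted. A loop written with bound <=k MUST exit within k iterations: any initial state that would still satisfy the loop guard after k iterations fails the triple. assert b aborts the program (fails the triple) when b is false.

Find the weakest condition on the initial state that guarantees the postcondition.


Working backward. After the program, b < 4 must hold.
Before skip: b < 4
Then branch requires (e ≥ b - 4 → ((¬(e ≥ b - 4)) ∧ b < 4)) ∧ ((¬(e ≥ b - 4)) → b < 4); else branch requires b < 4.
Before the if: ((b ≤ -3 ∧ 2*e < 2*m - 7) → ((e ≥ b - 4 → ((¬(e ≥ b - 4)) ∧ b < 4)) ∧ ((¬(e ≥ b - 4)) → b < 4))) ∧ ((¬(b ≤ -3 ∧ 2*e < 2*m - 7)) → b < 4)
Before assert 3*j - 4 = 1 ↔ e - 5 < 2*h - 2*e: (3*j = 5 ↔ 3*e < 2*h + 5) ∧ ((b ≤ -3 ∧ 2*e < 2*m - 7) → ((e ≥ b - 4 → ((¬(e ≥ b - 4)) ∧ b < 4)) ∧ ((¬(e ≥ b - 4)) → b < 4))) ∧ ((¬(b ≤ -3 ∧ 2*e < 2*m - 7)) → b < 4)
Before the loop (bound <=3), unroll the exhaustion recursion (WP_0 = exit-now case; WP_j = one more guarded iteration, up to j = 3):
  WP_0: (¬(2*j ≥ -4)) ∧ (3*j = 5 ↔ 3*e < 2*h + 5) ∧ ((b ≤ -3 ∧ 2*e < 2*m - 7) → ((e ≥ b - 4 → ((¬(e ≥ b - 4)) ∧ b < 4)) ∧ ((¬(e ≥ b - 4)) → b < 4))) ∧ ((¬(b ≤ -3 ∧ 2*e < 2*m - 7)) → b < 4)
  WP_1: (2*j ≥ -4 → ((¬(2*j ≥ -4)) ∧ (3*j = 5 ↔ 3*e < 2*h + 5) ∧ ((b ≤ -3 ∧ 2*e < 2*m - 7) → ((e ≥ b - 4 → ((¬(e ≥ b - 4)) ∧ b < 4)) ∧ ((¬(e ≥ b - 4)) → b < 4))) ∧ ((¬(b ≤ -3 ∧ 2*e < 2*m - 7)) → b < 4))) ∧ ((¬(2*j ≥ -4)) → ((3*j = 5 ↔ 3*e < 2*h + 5) ∧ ((b ≤ -3 ∧ 2*e < 2*m - 7) → ((e ≥ b - 4 → ((¬(e ≥ b - 4)) ∧ b < 4)) ∧ ((¬(e ≥ b - 4)) → b < 4))) ∧ ((¬(b ≤ -3 ∧ 2*e < 2*m - 7)) → b < 4)))
  WP_2: (2*j ≥ -4 → ((2*j ≥ -4 → ((¬(2*j ≥ -4)) ∧ (3*j = 5 ↔ 3*e < 2*h + 5) ∧ ((b ≤ -3 ∧ 2*e < 2*m - 7) → ((e ≥ b - 4 → ((¬(e ≥ b - 4)) ∧ b < 4)) ∧ ((¬(e ≥ b - 4)) → b < 4))) ∧ ((¬(b ≤ -3 ∧ 2*e < 2*m - 7)) → b < 4))) ∧ ((¬(2*j ≥ -4)) → ((3*j = 5 ↔ 3*e < 2*h + 5) ∧ ((b ≤ -3 ∧ 2*e < 2*m - 7) → ((e ≥ b - 4 → ((¬(e ≥ b - 4)) ∧ b < 4)) ∧ ((¬(e ≥ b - 4)) → b < 4))) ∧ ((¬(b ≤ -3 ∧ 2*e < 2*m - 7)) → b < 4))))) ∧ ((¬(2*j ≥ -4)) → ((3*j = 5 ↔ 3*e < 2*h + 5) ∧ ((b ≤ -3 ∧ 2*e < 2*m - 7) → ((e ≥ b - 4 → ((¬(e ≥ b - 4)) ∧ b < 4)) ∧ ((¬(e ≥ b - 4)) → b < 4))) ∧ ((¬(b ≤ -3 ∧ 2*e < 2*m - 7)) → b < 4)))
  WP_3: (2*j ≥ -4 → ((2*j ≥ -4 → ((2*j ≥ -4 → ((¬(2*j ≥ -4)) ∧ (3*j = 5 ↔ 3*e < 2*h + 5) ∧ ((b ≤ -3 ∧ 2*e < 2*m - 7) → ((e ≥ b - 4 → ((¬(e ≥ b - 4)) ∧ b < 4)) ∧ ((¬(e ≥ b - 4)) → b < 4))) ∧ ((¬(b ≤ -3 ∧ 2*e < 2*m - 7)) → b < 4))) ∧ ((¬(2*j ≥ -4)) → ((3*j = 5 ↔ 3*e < 2*h + 5) ∧ ((b ≤ -3 ∧ 2*e < 2*m - 7) → ((e ≥ b - 4 → ((¬(e ≥ b - 4)) ∧ b < 4)) ∧ ((¬(e ≥ b - 4)) → b < 4))) ∧ ((¬(b ≤ -3 ∧ 2*e < 2*m - 7)) → b < 4))))) ∧ ((¬(2*j ≥ -4)) → ((3*j = 5 ↔ 3*e < 2*h + 5) ∧ ((b ≤ -3 ∧ 2*e < 2*m - 7) → ((e ≥ b - 4 → ((¬(e ≥ b - 4)) ∧ b < 4)) ∧ ((¬(e ≥ b - 4)) → b < 4))) ∧ ((¬(b ≤ -3 ∧ 2*e < 2*m - 7)) → b < 4))))) ∧ ((¬(2*j ≥ -4)) → ((3*j = 5 ↔ 3*e < 2*h + 5) ∧ ((b ≤ -3 ∧ 2*e < 2*m - 7) → ((e ≥ b - 4 → ((¬(e ≥ b - 4)) ∧ b < 4)) ∧ ((¬(e ≥ b - 4)) → b < 4))) ∧ ((¬(b ≤ -3 ∧ 2*e < 2*m - 7)) → b < 4)))
So before the loop: (2*j ≥ -4 → ((2*j ≥ -4 → ((2*j ≥ -4 → ((¬(2*j ≥ -4)) ∧ (3*j = 5 ↔ 3*e < 2*h + 5) ∧ ((b ≤ -3 ∧ 2*e < 2*m - 7) → ((e ≥ b - 4 → ((¬(e ≥ b - 4)) ∧ b < 4)) ∧ ((¬(e ≥ b - 4)) → b < 4))) ∧ ((¬(b ≤ -3 ∧ 2*e < 2*m - 7)) → b < 4))) ∧ ((¬(2*j ≥ -4)) → ((3*j = 5 ↔ 3*e < 2*h + 5) ∧ ((b ≤ -3 ∧ 2*e < 2*m - 7) → ((e ≥ b - 4 → ((¬(e ≥ b - 4)) ∧ b < 4)) ∧ ((¬(e ≥ b - 4)) → b < 4))) ∧ ((¬(b ≤ -3 ∧ 2*e < 2*m - 7)) → b < 4))))) ∧ ((¬(2*j ≥ -4)) → ((3*j = 5 ↔ 3*e < 2*h + 5) ∧ ((b ≤ -3 ∧ 2*e < 2*m - 7) → ((e ≥ b - 4 → ((¬(e ≥ b - 4)) ∧ b < 4)) ∧ ((¬(e ≥ b - 4)) → b < 4))) ∧ ((¬(b ≤ -3 ∧ 2*e < 2*m - 7)) → b < 4))))) ∧ ((¬(2*j ≥ -4)) → ((3*j = 5 ↔ 3*e < 2*h + 5) ∧ ((b ≤ -3 ∧ 2*e < 2*m - 7) → ((e ≥ b - 4 → ((¬(e ≥ b - 4)) ∧ b < 4)) ∧ ((¬(e ≥ b - 4)) → b < 4))) ∧ ((¬(b ≤ -3 ∧ 2*e < 2*m - 7)) → b < 4)))
Answer: WP = (2*j ≥ -4 → ((2*j ≥ -4 → ((2*j ≥ -4 → ((¬(2*j ≥ -4)) ∧ (3*j = 5 ↔ 3*e < 2*h + 5) ∧ ((b ≤ -3 ∧ 2*e < 2*m - 7) → ((e ≥ b - 4 → ((¬(e ≥ b - 4)) ∧ b < 4)) ∧ ((¬(e ≥ b - 4)) → b < 4))) ∧ ((¬(b ≤ -3 ∧ 2*e < 2*m - 7)) → b < 4))) ∧ ((¬(2*j ≥ -4)) → ((3*j = 5 ↔ 3*e < 2*h + 5) ∧ ((b ≤ -3 ∧ 2*e < 2*m - 7) → ((e ≥ b - 4 → ((¬(e ≥ b - 4)) ∧ b < 4)) ∧ ((¬(e ≥ b - 4)) → b < 4))) ∧ ((¬(b ≤ -3 ∧ 2*e < 2*m - 7)) → b < 4))))) ∧ ((¬(2*j ≥ -4)) → ((3*j = 5 ↔ 3*e < 2*h + 5) ∧ ((b ≤ -3 ∧ 2*e < 2*m - 7) → ((e ≥ b - 4 → ((¬(e ≥ b - 4)) ∧ b < 4)) ∧ ((¬(e ≥ b - 4)) → b < 4))) ∧ ((¬(b ≤ -3 ∧ 2*e < 2*m - 7)) → b < 4))))) ∧ ((¬(2*j ≥ -4)) → ((3*j = 5 ↔ 3*e < 2*h + 5) ∧ ((b ≤ -3 ∧ 2*e < 2*m - 7) → ((e ≥ b - 4 → ((¬(e ≥ b - 4)) ∧ b < 4)) ∧ ((¬(e ≥ b - 4)) → b < 4))) ∧ ((¬(b ≤ -3 ∧ 2*e < 2*m - 7)) → b < 4)))


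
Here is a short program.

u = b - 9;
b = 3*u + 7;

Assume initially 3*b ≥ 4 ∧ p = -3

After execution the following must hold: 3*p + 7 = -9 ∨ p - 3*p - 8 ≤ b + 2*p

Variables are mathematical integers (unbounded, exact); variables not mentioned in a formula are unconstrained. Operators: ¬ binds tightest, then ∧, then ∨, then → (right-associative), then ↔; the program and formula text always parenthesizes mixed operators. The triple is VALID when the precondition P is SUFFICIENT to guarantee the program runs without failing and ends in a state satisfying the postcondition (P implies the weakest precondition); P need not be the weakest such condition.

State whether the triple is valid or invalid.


Working backward. After the program, the postcondition 3*p + 7 = -9 ∨ p - 3*p - 8 ≤ b + 2*p must hold; in canonical form it is 3*p = -16 ∨ b + 4*p ≥ -8.
Before b := 3*u + 7: 3*p = -16 ∨ 4*p + 3*u ≥ -15
Before u := b - 9: 3*p = -16 ∨ 3*b + 4*p ≥ 12
The weakest precondition is 3*p = -16 ∨ 3*b + 4*p ≥ 12.
Check whether 3*b ≥ 4 ∧ p = -3 implies it.
Countermodel: at the initial state b = 2, p = -3, the precondition holds but the weakest precondition fails.
Answer: invalid


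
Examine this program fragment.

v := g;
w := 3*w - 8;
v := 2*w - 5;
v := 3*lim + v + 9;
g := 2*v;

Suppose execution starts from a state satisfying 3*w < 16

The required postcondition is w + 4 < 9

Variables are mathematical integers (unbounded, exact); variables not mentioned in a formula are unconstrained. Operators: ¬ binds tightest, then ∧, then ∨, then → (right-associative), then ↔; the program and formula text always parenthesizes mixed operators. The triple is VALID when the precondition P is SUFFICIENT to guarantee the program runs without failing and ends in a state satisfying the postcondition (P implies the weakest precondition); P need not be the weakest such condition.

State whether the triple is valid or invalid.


Working backward. After the program, the postcondition w + 4 < 9 must hold; in canonical form it is w < 5.
Before g := 2*v: w < 5
Before v := 3*lim + v + 9: w < 5
Before v := 2*w - 5: w < 5
Before w := 3*w - 8: 3*w < 13
Before v := g: 3*w < 13
The weakest precondition is 3*w < 13.
Check whether 3*w < 16 implies it.
Countermodel: at the initial state w = 5, the precondition holds but the weakest precondition fails.
Answer: invalid


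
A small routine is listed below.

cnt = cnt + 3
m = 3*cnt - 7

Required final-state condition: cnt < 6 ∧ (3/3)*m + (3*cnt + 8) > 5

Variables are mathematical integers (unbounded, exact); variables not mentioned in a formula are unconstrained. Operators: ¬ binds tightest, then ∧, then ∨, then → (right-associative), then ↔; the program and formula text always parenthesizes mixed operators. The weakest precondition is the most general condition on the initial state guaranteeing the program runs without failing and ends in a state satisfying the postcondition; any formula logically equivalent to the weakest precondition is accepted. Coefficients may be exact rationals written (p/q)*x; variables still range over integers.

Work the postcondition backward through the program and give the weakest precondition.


Working backward. After the program, the postcondition cnt < 6 ∧ (3/3)*m + (3*cnt + 8) > 5 must hold; in canonical form it is cnt < 6 ∧ 3*cnt + m > -3.
Before m := 3*cnt - 7: cnt < 6 ∧ 6*cnt > 4
Before cnt := cnt + 3: cnt < 3 ∧ 6*cnt > -14
Answer: WP = cnt < 3 ∧ 6*cnt > -14


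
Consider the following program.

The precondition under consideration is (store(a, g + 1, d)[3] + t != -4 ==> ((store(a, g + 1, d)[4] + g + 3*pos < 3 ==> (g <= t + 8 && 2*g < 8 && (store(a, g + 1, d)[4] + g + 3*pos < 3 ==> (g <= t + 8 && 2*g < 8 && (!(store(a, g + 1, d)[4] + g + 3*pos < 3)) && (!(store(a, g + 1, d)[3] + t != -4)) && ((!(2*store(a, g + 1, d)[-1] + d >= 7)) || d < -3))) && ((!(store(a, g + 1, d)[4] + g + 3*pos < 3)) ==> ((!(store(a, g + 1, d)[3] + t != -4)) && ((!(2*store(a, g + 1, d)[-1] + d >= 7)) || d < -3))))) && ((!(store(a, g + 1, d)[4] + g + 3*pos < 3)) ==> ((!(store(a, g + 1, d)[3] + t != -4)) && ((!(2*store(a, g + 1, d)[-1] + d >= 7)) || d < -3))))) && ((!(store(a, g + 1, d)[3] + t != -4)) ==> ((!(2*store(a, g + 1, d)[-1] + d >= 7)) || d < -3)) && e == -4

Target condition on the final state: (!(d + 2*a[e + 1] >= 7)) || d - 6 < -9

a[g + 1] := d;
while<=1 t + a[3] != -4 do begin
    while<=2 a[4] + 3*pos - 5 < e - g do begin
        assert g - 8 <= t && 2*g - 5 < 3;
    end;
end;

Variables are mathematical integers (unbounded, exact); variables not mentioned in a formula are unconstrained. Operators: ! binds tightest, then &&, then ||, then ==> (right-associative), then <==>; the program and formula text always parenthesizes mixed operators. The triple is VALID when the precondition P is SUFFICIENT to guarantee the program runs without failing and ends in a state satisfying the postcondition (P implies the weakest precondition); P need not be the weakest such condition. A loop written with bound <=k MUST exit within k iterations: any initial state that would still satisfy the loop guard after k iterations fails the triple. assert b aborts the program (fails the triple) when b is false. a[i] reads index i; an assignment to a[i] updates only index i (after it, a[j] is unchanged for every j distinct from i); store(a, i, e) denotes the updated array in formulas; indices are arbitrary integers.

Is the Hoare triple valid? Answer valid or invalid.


Working backward. After the program, the postcondition (!(d + 2*a[e + 1] >= 7)) || d - 6 < -9 must hold; in canonical form it is (!(2*a[e + 1] + d >= 7)) || d < -3.
Before the loop (bound <=1), unroll the exhaustion recursion (WP_0 = exit-now case; WP_j = one more guarded iteration, up to j = 1):
  WP_0: (!(a[3] + t != -4)) && ((!(2*a[e + 1] + d >= 7)) || d < -3)
  WP_1: (a[3] + t != -4 ==> ((a[4] + g + 3*pos < e + 5 ==> (g <= t + 8 && 2*g < 8 && (a[4] + g + 3*pos < e + 5 ==> (g <= t + 8 && 2*g < 8 && (!(a[4] + g + 3*pos < e + 5)) && (!(a[3] + t != -4)) && ((!(2*a[e + 1] + d >= 7)) || d < -3))) && ((!(a[4] + g + 3*pos < e + 5)) ==> ((!(a[3] + t != -4)) && ((!(2*a[e + 1] + d >= 7)) || d < -3))))) && ((!(a[4] + g + 3*pos < e + 5)) ==> ((!(a[3] + t != -4)) && ((!(2*a[e + 1] + d >= 7)) || d < -3))))) && ((!(a[3] + t != -4)) ==> ((!(2*a[e + 1] + d >= 7)) || d < -3))
So before the loop: (a[3] + t != -4 ==> ((a[4] + g + 3*pos < e + 5 ==> (g <= t + 8 && 2*g < 8 && (a[4] + g + 3*pos < e + 5 ==> (g <= t + 8 && 2*g < 8 && (!(a[4] + g + 3*pos < e + 5)) && (!(a[3] + t != -4)) && ((!(2*a[e + 1] + d >= 7)) || d < -3))) && ((!(a[4] + g + 3*pos < e + 5)) ==> ((!(a[3] + t != -4)) && ((!(2*a[e + 1] + d >= 7)) || d < -3))))) && ((!(a[4] + g + 3*pos < e + 5)) ==> ((!(a[3] + t != -4)) && ((!(2*a[e + 1] + d >= 7)) || d < -3))))) && ((!(a[3] + t != -4)) ==> ((!(2*a[e + 1] + d >= 7)) || d < -3))
Before a[g + 1] := d: (store(a, g + 1, d)[3] + t != -4 ==> ((store(a, g + 1, d)[4] + g + 3*pos < e + 5 ==> (g <= t + 8 && 2*g < 8 && (store(a, g + 1, d)[4] + g + 3*pos < e + 5 ==> (g <= t + 8 && 2*g < 8 && (!(store(a, g + 1, d)[4] + g + 3*pos < e + 5)) && (!(store(a, g + 1, d)[3] + t != -4)) && ((!(2*store(a, g + 1, d)[e + 1] + d >= 7)) || d < -3))) && ((!(store(a, g + 1, d)[4] + g + 3*pos < e + 5)) ==> ((!(store(a, g + 1, d)[3] + t != -4)) && ((!(2*store(a, g + 1, d)[e + 1] + d >= 7)) || d < -3))))) && ((!(store(a, g + 1, d)[4] + g + 3*pos < e + 5)) ==> ((!(store(a, g + 1, d)[3] + t != -4)) && ((!(2*store(a, g + 1, d)[e + 1] + d >= 7)) || d < -3))))) && ((!(store(a, g + 1, d)[3] + t != -4)) ==> ((!(2*store(a, g + 1, d)[e + 1] + d >= 7)) || d < -3))
The weakest precondition is (store(a, g + 1, d)[3] + t != -4 ==> ((store(a, g + 1, d)[4] + g + 3*pos < e + 5 ==> (g <= t + 8 && 2*g < 8 && (store(a, g + 1, d)[4] + g + 3*pos < e + 5 ==> (g <= t + 8 && 2*g < 8 && (!(store(a, g + 1, d)[4] + g + 3*pos < e + 5)) && (!(store(a, g + 1, d)[3] + t != -4)) && ((!(2*store(a, g + 1, d)[e + 1] + d >= 7)) || d < -3))) && ((!(store(a, g + 1, d)[4] + g + 3*pos < e + 5)) ==> ((!(store(a, g + 1, d)[3] + t != -4)) && ((!(2*store(a, g + 1, d)[e + 1] + d >= 7)) || d < -3))))) && ((!(store(a, g + 1, d)[4] + g + 3*pos < e + 5)) ==> ((!(store(a, g + 1, d)[3] + t != -4)) && ((!(2*store(a, g + 1, d)[e + 1] + d >= 7)) || d < -3))))) && ((!(store(a, g + 1, d)[3] + t != -4)) ==> ((!(2*store(a, g + 1, d)[e + 1] + d >= 7)) || d < -3)).
Check whether (store(a, g + 1, d)[3] + t != -4 ==> ((store(a, g + 1, d)[4] + g + 3*pos < 3 ==> (g <= t + 8 && 2*g < 8 && (store(a, g + 1, d)[4] + g + 3*pos < 3 ==> (g <= t + 8 && 2*g < 8 && (!(store(a, g + 1, d)[4] + g + 3*pos < 3)) && (!(store(a, g + 1, d)[3] + t != -4)) && ((!(2*store(a, g + 1, d)[-1] + d >= 7)) || d < -3))) && ((!(store(a, g + 1, d)[4] + g + 3*pos < 3)) ==> ((!(store(a, g + 1, d)[3] + t != -4)) && ((!(2*store(a, g + 1, d)[-1] + d >= 7)) || d < -3))))) && ((!(store(a, g + 1, d)[4] + g + 3*pos < 3)) ==> ((!(store(a, g + 1, d)[3] + t != -4)) && ((!(2*store(a, g + 1, d)[-1] + d >= 7)) || d < -3))))) && ((!(store(a, g + 1, d)[3] + t != -4)) ==> ((!(2*store(a, g + 1, d)[-1] + d >= 7)) || d < -3)) && e == -4 implies it.
Countermodel: at the initial state a = {[-3] = 3, [-1] = 2, [3] = 2, [4] = 2, elsewhere 2}, d = 1, e = -4, g = -2, pos = 0, t = -6, the precondition holds but the weakest precondition fails.
Answer: invalid
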